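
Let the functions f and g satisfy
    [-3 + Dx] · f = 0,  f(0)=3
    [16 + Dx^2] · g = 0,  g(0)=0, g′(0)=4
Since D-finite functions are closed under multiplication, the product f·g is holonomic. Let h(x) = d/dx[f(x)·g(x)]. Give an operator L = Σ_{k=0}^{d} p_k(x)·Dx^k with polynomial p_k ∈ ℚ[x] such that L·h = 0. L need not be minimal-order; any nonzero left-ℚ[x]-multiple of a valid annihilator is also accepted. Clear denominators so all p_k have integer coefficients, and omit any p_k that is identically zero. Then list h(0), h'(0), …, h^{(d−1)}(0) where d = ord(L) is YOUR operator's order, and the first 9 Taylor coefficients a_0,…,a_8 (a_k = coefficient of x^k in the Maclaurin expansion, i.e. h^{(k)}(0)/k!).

L = 25 - 6·Dx + Dx^2  (order 2).
h: a_k = 12, 72, 66, -168, -779/2, -1287/5, 4031/60, 1054/5, 430441/3360, …
ICs: h(0) = 12, h′(0) = 72.

f: a_k = 3, 9, 27/2, 27/2, 81/8, 243/40, 243/80, 729/560, 2187/4480, …
g: a_k = 0, 4, 0, -32/3, 0, 128/15, 0, -1024/315, 0, …
h₀=f·g: eliminate ⇒ L₀, order ≤ 1·2.
h₀' ⇒ L via d/dx closure of L₀.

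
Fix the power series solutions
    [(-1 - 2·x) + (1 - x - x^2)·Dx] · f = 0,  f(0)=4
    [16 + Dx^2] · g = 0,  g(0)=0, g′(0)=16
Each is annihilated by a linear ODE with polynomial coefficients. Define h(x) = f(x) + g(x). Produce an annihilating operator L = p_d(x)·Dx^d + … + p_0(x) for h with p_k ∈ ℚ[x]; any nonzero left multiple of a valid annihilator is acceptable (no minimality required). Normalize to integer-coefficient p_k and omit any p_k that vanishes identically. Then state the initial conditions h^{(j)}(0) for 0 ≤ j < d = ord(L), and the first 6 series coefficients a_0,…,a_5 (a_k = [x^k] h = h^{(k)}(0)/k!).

f: a_k = 4, 4, 8, 12, 20, 32, …
g: a_k = 0, 16, 0, -128/3, 0, 512/15, …
Weyl lclm of L_f,L_g ⇒ L₀ (ord ≤ 3).
L = (272 + 384·x - 352·x^2 + 192·x^3 + 640·x^4 + 256·x^5) + (-160 + 368·x + 32·x^2 - 544·x^3 + 48·x^4 + 384·x^5 + 128·x^6)·Dx + (17 + 24·x - 22·x^2 + 12·x^3 + 40·x^4 + 16·x^5)·Dx^2 + (-10 + 23·x + 2·x^2 - 34·x^3 + 3·x^4 + 24·x^5 + 8·x^6)·Dx^3  (order 3).
h: a_k = 4, 20, 8, -92/3, 20, 992/15, …
ICs: h(0) = 4, h′(0) = 20, h′′(0) = 16.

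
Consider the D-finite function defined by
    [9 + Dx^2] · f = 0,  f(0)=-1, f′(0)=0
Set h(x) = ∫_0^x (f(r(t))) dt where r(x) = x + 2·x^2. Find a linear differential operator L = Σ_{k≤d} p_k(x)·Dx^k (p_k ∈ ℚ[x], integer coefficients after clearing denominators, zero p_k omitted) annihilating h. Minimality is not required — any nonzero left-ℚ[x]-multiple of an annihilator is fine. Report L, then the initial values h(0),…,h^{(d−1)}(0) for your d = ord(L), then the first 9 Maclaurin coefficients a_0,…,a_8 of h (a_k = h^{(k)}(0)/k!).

f: a_k = -1, 0, 9/2, 0, -27/8, 0, 81/80, 0, -729/4480, …
Substitute x→r, Dx→(1/r')Dx; clear ⇒ L₀.
Integrate: L := L₀·Dx.
L = (9 + 108·x + 432·x^2 + 576·x^3)·Dx - 4·Dx^2 + (1 + 4·x)·Dx^3  (order 3).
h: a_k = 0, -1, 0, 3/2, 9/2, 117/40, -9/2, -6399/560, -1917/160, …
ICs: h(0) = 0, h′(0) = -1, h′′(0) = 0.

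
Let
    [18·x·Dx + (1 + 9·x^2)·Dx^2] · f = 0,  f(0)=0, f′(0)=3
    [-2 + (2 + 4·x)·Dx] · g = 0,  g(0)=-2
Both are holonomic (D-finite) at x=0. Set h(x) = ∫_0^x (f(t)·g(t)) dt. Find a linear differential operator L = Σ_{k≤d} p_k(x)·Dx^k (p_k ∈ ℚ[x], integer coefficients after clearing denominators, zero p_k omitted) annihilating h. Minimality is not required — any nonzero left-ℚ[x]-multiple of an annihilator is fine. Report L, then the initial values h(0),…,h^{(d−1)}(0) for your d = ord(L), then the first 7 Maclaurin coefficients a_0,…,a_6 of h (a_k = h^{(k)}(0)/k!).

f: a_k = 0, 3, 0, -9, 0, 243/5, 0, …
g: a_k = -2, -2, 1, -1, 5/4, -7/4, 21/8, …
f·g: L₀ = L_f ⊗_s L_g, ord ≤ 2·1.
h=∫h₀ ⇒ L = L₀·Dx.
L = (3 - 18·x - 9·x^2)·Dx + (-2 + 14·x + 54·x^2 + 36·x^3)·Dx^2 + (1 + 4·x + 13·x^2 + 36·x^3 + 36·x^4)·Dx^3  (order 3).
h: a_k = 0, 0, -3, -2, 21/4, 3, -683/40, …
ICs: h(0) = 0, h′(0) = 0, h′′(0) = -6.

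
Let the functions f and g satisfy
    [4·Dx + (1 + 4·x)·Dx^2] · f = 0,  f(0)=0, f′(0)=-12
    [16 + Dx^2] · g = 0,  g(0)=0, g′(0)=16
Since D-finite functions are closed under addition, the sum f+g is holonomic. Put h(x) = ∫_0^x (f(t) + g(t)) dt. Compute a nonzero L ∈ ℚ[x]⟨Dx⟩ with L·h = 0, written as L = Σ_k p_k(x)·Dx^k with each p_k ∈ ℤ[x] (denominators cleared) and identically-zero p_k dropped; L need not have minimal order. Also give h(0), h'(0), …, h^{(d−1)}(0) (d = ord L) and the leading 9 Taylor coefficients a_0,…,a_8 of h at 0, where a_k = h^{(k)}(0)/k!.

L = (448 + 512·x + 1024·x^2)·Dx^2 + (48 + 320·x + 768·x^2 + 1024·x^3)·Dx^3 + (28 + 32·x + 64·x^2)·Dx^4 + (3 + 20·x + 48·x^2 + 64·x^3)·Dx^5  (order 5).
h: a_k = 0, 0, 2, 8, -80/3, 192/5, -4352/45, 2048/7, -276992/315, …
ICs: h(0) = 0, h′(0) = 0, h′′(0) = 4, h′′′(0) = 48, h′′′′(0) = -640.

f: a_k = 0, -12, 24, -64, 192, -3072/5, 2048, -49152/7, 24576, …
g: a_k = 0, 16, 0, -128/3, 0, 512/15, 0, -4096/315, 0, …
L₀ := lclm(L_f,L_g); ord L₀ ≤ 2+2.
∫: right-multiply L₀ by Dx.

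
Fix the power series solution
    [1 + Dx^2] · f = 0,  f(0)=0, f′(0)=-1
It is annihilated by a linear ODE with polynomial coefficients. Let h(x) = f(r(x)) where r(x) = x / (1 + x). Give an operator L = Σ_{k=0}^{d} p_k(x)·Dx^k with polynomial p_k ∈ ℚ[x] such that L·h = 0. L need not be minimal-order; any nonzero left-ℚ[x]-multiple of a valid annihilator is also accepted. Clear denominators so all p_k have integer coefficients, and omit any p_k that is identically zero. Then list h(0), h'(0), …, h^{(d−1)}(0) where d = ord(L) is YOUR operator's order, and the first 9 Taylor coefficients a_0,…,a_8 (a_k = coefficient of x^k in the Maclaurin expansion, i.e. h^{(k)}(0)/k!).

f: a_k = 0, -1, 0, 1/6, 0, -1/120, 0, 1/5040, 0, …
h₀=f(r): pull back L_f along r ⇒ L₀.
L = 1 + (2 + 6·x + 6·x^2 + 2·x^3)·Dx + (1 + 4·x + 6·x^2 + 4·x^3 + x^4)·Dx^2  (order 2).
h: a_k = 0, -1, 1, -5/6, 1/2, -1/120, -5/8, 6931/5040, -1591/720, …
ICs: h(0) = 0, h′(0) = -1.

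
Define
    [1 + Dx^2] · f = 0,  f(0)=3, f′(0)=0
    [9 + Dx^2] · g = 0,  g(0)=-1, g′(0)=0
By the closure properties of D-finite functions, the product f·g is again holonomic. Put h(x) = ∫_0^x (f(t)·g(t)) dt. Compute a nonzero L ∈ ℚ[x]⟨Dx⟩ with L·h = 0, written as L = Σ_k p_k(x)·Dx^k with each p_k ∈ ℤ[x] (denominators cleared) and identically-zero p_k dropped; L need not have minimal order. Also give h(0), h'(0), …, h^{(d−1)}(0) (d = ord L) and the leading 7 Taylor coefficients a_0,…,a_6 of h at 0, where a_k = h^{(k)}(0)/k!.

L = 64·Dx + 20·Dx^3 + Dx^5  (order 5).
h: a_k = 0, -3, 0, 5, 0, -17/5, 0, …
ICs: h(0) = 0, h′(0) = -3, h′′(0) = 0, h′′′(0) = 30, h′′′′(0) = 0.

f: a_k = 3, 0, -3/2, 0, 1/8, 0, -1/240, …
g: a_k = -1, 0, 9/2, 0, -27/8, 0, 81/80, …
Product ⇒ symmetric product L₀, ord ≤ 4.
h=∫h₀ ⇒ L = L₀·Dx.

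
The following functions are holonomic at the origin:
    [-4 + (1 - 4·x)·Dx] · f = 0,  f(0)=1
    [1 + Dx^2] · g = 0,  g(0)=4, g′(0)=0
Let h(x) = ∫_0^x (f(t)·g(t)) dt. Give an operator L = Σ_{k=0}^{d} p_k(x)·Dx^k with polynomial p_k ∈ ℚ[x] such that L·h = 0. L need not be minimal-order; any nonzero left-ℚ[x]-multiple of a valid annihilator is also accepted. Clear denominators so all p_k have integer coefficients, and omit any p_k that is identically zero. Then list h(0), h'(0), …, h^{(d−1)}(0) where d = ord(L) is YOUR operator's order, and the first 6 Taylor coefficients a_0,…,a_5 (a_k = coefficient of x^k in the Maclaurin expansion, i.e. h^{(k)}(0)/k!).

L = (-1 + 4·x)·Dx + 8·Dx^2 + (-1 + 4·x)·Dx^3  (order 3).
h: a_k = 0, 4, 8, 62/3, 62, 5953/30, …
ICs: h(0) = 0, h′(0) = 4, h′′(0) = 16.

f: a_k = 1, 4, 16, 64, 256, 1024, …
g: a_k = 4, 0, -2, 0, 1/6, 0, …
h₀=f·g: eliminate ⇒ L₀, order ≤ 1·2.
h=∫h₀ ⇒ L = L₀·Dx.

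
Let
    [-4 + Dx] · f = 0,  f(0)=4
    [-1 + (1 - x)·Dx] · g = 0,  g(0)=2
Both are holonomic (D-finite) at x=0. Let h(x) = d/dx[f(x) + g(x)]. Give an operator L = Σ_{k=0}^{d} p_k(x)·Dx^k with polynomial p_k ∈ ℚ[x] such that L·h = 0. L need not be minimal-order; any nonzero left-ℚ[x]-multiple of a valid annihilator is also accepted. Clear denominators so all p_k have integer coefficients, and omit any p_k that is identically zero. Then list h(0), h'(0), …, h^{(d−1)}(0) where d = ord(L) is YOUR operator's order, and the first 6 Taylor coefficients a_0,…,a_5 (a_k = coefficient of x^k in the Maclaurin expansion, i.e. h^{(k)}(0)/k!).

f: a_k = 4, 16, 32, 128/3, 128/3, 512/15, …
g: a_k = 2, 2, 2, 2, 2, 2, …
L₀ := lclm(L_f,L_g); ord L₀ ≤ 1+1.
Differentiate: ansatz ord ≤ ord L₀ ⇒ L.
L = (-4 + 16·x) + (5 - 16·x + 8·x^2)·Dx + (-1 + 3·x - 2·x^2)·Dx^2  (order 2).
h: a_k = 18, 68, 134, 536/3, 542/3, 2228/15, …
ICs: h(0) = 18, h′(0) = 68.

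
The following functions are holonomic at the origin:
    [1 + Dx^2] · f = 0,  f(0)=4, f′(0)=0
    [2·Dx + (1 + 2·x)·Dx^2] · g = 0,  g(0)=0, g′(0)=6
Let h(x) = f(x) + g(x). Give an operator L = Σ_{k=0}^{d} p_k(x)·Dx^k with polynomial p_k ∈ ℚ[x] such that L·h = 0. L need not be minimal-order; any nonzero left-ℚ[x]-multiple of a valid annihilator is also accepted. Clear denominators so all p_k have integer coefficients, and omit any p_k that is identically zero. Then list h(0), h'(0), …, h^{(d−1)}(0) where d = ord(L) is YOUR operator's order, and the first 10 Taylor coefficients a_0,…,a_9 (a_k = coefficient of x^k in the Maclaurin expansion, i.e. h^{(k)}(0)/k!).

L = (50 + 8·x + 8·x^2)·Dx + (9 + 22·x + 12·x^2 + 8·x^3)·Dx^2 + (50 + 8·x + 8·x^2)·Dx^3 + (9 + 22·x + 12·x^2 + 8·x^3)·Dx^4  (order 4).
h: a_k = 4, 6, -8, 8, -71/6, 96/5, -5761/180, 384/7, -967679/10080, 512/3, …
ICs: h(0) = 4, h′(0) = 6, h′′(0) = -16, h′′′(0) = 48.

f: a_k = 4, 0, -2, 0, 1/6, 0, -1/180, 0, 1/10080, 0, …
g: a_k = 0, 6, -6, 8, -12, 96/5, -32, 384/7, -96, 512/3, …
h₀=f+g: left-lcm gives L₀, ord ≤ 4.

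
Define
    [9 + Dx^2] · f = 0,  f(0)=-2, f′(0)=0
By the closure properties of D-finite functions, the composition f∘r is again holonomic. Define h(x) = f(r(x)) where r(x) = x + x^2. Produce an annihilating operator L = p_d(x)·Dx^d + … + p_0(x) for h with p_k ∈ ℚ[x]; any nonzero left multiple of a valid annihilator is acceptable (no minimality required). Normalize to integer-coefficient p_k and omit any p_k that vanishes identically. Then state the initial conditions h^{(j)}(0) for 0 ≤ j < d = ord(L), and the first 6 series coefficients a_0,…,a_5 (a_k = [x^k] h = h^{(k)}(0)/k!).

L = (9 + 54·x + 108·x^2 + 72·x^3) - 2·Dx + (1 + 2·x)·Dx^2  (order 2).
h: a_k = -2, 0, 9, 18, 9/4, -27, …
ICs: h(0) = -2, h′(0) = 0.

f: a_k = -2, 0, 9, 0, -27/4, 0, …
Change of var in L_f (x↦r) gives L₀.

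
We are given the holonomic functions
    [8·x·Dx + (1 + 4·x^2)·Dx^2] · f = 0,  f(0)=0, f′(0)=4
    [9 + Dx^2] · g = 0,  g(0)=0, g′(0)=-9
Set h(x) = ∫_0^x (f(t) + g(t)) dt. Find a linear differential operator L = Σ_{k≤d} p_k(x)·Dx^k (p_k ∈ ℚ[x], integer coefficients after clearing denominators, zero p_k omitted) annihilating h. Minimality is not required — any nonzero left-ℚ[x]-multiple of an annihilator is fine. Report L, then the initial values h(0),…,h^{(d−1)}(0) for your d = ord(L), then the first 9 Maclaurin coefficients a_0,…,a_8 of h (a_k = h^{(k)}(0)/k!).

f: a_k = 0, 4, 0, -16/3, 0, 64/5, 0, -256/7, 0, …
g: a_k = 0, -9, 0, 27/2, 0, -243/40, 0, 729/560, 0, …
f+g: L₀ = lclm(L_f,L_g), ord ≤ 2+2.
Integrate: L := L₀·Dx.
L = (-2808·x + 19008·x^3 + 10368·x^5)·Dx^2 + (9 + 1548·x^2 + 7344·x^4 + 5184·x^6)·Dx^3 + (-312·x + 2112·x^3 + 1152·x^5)·Dx^4 + (1 + 172·x^2 + 816·x^4 + 576·x^6)·Dx^5  (order 5).
h: a_k = 0, 0, -5/2, 0, 49/24, 0, 269/240, 0, -19751/4480, …
ICs: h(0) = 0, h′(0) = 0, h′′(0) = -5, h′′′(0) = 0, h′′′′(0) = 49.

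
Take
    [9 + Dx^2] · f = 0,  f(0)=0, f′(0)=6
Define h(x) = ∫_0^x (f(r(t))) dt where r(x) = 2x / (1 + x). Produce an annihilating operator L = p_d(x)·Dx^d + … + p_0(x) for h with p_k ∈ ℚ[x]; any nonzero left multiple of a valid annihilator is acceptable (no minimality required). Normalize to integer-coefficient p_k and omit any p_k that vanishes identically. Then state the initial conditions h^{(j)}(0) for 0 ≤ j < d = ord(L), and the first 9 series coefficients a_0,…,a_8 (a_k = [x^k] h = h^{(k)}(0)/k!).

L = 36·Dx + (2 + 6·x + 6·x^2 + 2·x^3)·Dx^2 + (1 + 4·x + 6·x^2 + 4·x^3 + x^4)·Dx^3  (order 3).
h: a_k = 0, 0, 6, -4, -15, 204/5, -242/5, 60/7, 6693/70, …
ICs: h(0) = 0, h′(0) = 0, h′′(0) = 12.

f: a_k = 0, 6, 0, -9, 0, 81/20, 0, -243/280, 0, …
Substitute x→r, Dx→(1/r')Dx; clear ⇒ L₀.
∫: right-multiply L₀ by Dx.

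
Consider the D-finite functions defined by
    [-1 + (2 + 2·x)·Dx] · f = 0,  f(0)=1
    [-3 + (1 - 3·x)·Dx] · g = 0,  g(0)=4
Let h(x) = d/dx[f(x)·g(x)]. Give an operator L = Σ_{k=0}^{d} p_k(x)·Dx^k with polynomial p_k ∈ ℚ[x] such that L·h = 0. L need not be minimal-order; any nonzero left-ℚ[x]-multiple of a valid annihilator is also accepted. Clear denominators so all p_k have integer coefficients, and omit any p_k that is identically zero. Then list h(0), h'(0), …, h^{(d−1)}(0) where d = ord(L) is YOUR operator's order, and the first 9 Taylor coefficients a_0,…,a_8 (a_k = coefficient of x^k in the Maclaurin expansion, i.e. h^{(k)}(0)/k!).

L = (83 + 126·x + 27·x^2) + (-14 + 22·x + 54·x^2 + 18·x^3)·Dx  (order 1).
h: a_k = 14, 83, 1497/4, 11971/8, 359165/64, 2585925/128, 36203181/512, 248249955/1024, 13405504005/16384, …
ICs: h(0) = 14.

f: a_k = 1, 1/2, -1/8, 1/16, -5/128, 7/256, -21/1024, 33/2048, -429/32768, …
g: a_k = 4, 12, 36, 108, 324, 972, 2916, 8748, 26244, …
h₀=f·g: eliminate ⇒ L₀, order ≤ 1·1.
Derive L from L₀ (diff closure).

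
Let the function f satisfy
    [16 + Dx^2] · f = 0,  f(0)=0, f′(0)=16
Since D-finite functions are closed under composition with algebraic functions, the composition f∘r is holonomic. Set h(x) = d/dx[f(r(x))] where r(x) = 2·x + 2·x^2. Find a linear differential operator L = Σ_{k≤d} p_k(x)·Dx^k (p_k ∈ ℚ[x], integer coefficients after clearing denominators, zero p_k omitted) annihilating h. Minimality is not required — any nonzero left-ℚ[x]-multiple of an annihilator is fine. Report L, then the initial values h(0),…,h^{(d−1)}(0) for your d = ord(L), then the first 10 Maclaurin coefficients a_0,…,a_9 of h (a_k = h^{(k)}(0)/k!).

L = (76 + 512·x + 1536·x^2 + 2048·x^3 + 1024·x^4) + (-6 - 12·x)·Dx + (1 + 4·x + 4·x^2)·Dx^2  (order 2).
h: a_k = 32, 64, -1024, -4096, 1024/3, 30720, 2916352/45, -262144/45, -79413248/315, -9207808/21, …
ICs: h(0) = 32, h′(0) = 64.

f: a_k = 0, 16, 0, -128/3, 0, 512/15, 0, -4096/315, 0, 8192/2835, …
f∘r: x↦r, Dx↦Dx/r' in L_f ⇒ L₀.
h₀' ⇒ L via d/dx closure of L₀.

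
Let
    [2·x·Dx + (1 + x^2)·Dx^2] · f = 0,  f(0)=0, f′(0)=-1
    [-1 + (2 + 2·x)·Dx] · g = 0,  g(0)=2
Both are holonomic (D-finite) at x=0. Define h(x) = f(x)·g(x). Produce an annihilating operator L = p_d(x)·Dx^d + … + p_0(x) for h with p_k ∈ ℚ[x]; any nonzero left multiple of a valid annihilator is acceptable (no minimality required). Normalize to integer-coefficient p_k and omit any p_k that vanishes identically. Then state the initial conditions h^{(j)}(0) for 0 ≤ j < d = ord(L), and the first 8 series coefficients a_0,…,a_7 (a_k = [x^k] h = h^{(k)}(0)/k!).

L = (3 - 4·x - x^2) + (-4 + 4·x + 12·x^2 + 4·x^3)·Dx + (4 + 8·x + 8·x^2 + 8·x^3 + 4·x^4)·Dx^2  (order 2).
h: a_k = 0, -2, -1, 11/12, 5/24, -389/960, -409/1920, 18853/53760, …
ICs: h(0) = 0, h′(0) = -2.

f: a_k = 0, -1, 0, 1/3, 0, -1/5, 0, 1/7, …
g: a_k = 2, 1, -1/4, 1/8, -5/64, 7/128, -21/512, 33/1024, …
Product ⇒ symmetric product L₀, ord ≤ 2.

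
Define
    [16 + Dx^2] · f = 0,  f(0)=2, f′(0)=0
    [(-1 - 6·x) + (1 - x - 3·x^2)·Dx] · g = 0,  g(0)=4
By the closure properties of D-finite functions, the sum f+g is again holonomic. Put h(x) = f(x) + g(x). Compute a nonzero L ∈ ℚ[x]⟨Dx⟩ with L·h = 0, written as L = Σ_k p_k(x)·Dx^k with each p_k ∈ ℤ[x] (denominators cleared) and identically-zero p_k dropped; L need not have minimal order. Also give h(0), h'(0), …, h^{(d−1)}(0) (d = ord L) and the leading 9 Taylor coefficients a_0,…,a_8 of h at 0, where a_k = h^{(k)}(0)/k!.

L = (-464 - 2816·x - 416·x^2 - 2112·x^3 - 5760·x^4 - 6912·x^5) + (192 - 304·x - 672·x^2 + 1312·x^3 + 1008·x^4 - 3456·x^5 - 3456·x^6)·Dx + (-29 - 176·x - 26·x^2 - 132·x^3 - 360·x^4 - 432·x^5)·Dx^2 + (12 - 19·x - 42·x^2 + 82·x^3 + 63·x^4 - 216·x^5 - 216·x^6)·Dx^3  (order 3).
h: a_k = 6, 4, 0, 28, 292/3, 160, 16948/45, 868, 641104/315, …
ICs: h(0) = 6, h′(0) = 4, h′′(0) = 0.

f: a_k = 2, 0, -16, 0, 64/3, 0, -512/45, 0, 1024/315, …
g: a_k = 4, 4, 16, 28, 76, 160, 388, 868, 2032, …
f+g: L₀ = lclm(L_f,L_g), ord ≤ 2+1.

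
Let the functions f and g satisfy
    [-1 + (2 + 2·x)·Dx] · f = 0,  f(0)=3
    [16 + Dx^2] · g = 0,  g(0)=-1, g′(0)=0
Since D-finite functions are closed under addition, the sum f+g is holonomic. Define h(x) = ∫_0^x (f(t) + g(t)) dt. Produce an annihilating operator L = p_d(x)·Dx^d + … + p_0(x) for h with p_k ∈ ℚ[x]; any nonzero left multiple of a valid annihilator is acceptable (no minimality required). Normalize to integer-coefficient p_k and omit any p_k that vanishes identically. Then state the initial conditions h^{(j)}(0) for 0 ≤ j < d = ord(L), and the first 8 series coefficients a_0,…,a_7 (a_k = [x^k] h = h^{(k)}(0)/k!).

L = (-1072 - 2048·x - 1024·x^2)·Dx + (2016 + 6112·x + 6144·x^2 + 2048·x^3)·Dx^2 + (-67 - 128·x - 64·x^2)·Dx^3 + (126 + 382·x + 384·x^2 + 128·x^3)·Dx^4  (order 4).
h: a_k = 0, 2, 3/4, 61/24, 3/64, -4141/1920, 7/512, 259309/322560, …
ICs: h(0) = 0, h′(0) = 2, h′′(0) = 3/2, h′′′(0) = 61/4.

f: a_k = 3, 3/2, -3/8, 3/16, -15/128, 21/256, -63/1024, 99/2048, …
g: a_k = -1, 0, 8, 0, -32/3, 0, 256/45, 0, …
f+g: L₀ = lclm(L_f,L_g), ord ≤ 1+2.
∫: right-multiply L₀ by Dx.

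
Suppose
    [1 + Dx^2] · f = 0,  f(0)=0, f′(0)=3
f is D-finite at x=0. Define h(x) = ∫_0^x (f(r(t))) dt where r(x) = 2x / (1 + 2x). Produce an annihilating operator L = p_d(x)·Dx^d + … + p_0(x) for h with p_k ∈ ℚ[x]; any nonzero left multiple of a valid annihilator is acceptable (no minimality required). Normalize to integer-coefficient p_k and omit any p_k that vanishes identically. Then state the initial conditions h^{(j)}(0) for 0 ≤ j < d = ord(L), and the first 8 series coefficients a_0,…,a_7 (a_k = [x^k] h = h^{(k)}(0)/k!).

f: a_k = 0, 3, 0, -1/2, 0, 1/40, 0, -1/1680, …
f∘r: x↦r, Dx↦Dx/r' in L_f ⇒ L₀.
h=∫₀ˣh₀: take L = L₀·Dx.
L = 4·Dx + (4 + 24·x + 48·x^2 + 32·x^3)·Dx^2 + (1 + 8·x + 24·x^2 + 32·x^3 + 16·x^4)·Dx^3  (order 3).
h: a_k = 0, 0, 3, -4, 5, -24/5, 2/15, 120/7, …
ICs: h(0) = 0, h′(0) = 0, h′′(0) = 6.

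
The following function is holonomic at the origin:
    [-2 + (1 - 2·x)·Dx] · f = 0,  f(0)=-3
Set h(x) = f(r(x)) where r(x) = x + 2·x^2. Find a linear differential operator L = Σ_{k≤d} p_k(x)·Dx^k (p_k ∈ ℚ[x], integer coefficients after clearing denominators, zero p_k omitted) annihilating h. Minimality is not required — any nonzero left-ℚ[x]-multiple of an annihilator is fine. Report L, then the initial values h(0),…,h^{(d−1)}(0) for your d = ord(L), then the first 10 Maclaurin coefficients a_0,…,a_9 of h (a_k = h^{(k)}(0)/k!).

f: a_k = -3, -6, -12, -24, -48, -96, -192, -384, -768, -1536, …
L₀ from L_f via x↦r, Dx↦r'^{-1}Dx.
L = (2 + 8·x) + (-1 + 2·x + 4·x^2)·Dx  (order 1).
h: a_k = -3, -6, -24, -72, -240, -768, -2496, -8064, -26112, -84480, …
ICs: h(0) = -3.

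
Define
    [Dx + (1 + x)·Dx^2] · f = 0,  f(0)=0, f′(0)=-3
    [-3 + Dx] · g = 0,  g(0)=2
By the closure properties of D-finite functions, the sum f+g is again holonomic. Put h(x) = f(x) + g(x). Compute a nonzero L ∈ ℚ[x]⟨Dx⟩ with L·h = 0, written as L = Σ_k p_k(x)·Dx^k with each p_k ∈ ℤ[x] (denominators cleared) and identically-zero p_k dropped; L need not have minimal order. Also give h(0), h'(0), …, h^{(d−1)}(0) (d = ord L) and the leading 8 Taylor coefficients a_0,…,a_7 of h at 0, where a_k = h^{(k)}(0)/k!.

L = (-15 - 9·x)·Dx + (-7 - 18·x - 9·x^2)·Dx^2 + (4 + 7·x + 3·x^2)·Dx^3  (order 3).
h: a_k = 2, 3, 21/2, 8, 15/2, 69/20, 101/40, 123/280, …
ICs: h(0) = 2, h′(0) = 3, h′′(0) = 21.

f: a_k = 0, -3, 3/2, -1, 3/4, -3/5, 1/2, -3/7, …
g: a_k = 2, 6, 9, 9, 27/4, 81/20, 81/40, 243/280, …
Weyl lclm of L_f,L_g ⇒ L₀ (ord ≤ 3).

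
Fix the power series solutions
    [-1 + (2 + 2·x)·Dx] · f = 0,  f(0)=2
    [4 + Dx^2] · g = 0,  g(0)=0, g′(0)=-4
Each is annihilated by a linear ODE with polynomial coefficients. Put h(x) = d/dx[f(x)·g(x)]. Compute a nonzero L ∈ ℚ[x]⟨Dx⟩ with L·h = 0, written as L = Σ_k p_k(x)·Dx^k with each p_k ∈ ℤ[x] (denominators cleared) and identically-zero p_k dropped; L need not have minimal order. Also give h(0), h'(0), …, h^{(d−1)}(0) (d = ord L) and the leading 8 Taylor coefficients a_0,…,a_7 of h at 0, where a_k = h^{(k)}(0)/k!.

L = (413 + 1344·x + 1696·x^2 + 1024·x^3 + 256·x^4) + (-52 - 180·x - 192·x^2 - 64·x^3)·Dx + (76 + 280·x + 396·x^2 + 256·x^3 + 64·x^4)·Dx^2  (order 2).
h: a_k = -8, -8, 19, 26/3, -341/48, -201/80, 7687/5760, 17/2016, …
ICs: h(0) = -8, h′(0) = -8.

f: a_k = 2, 1, -1/4, 1/8, -5/64, 7/128, -21/512, 33/1024, …
g: a_k = 0, -4, 0, 8/3, 0, -8/15, 0, 16/315, …
f·g: L₀ = L_f ⊗_s L_g, ord ≤ 1·2.
h=h₀': d/dx-closure on L₀ ⇒ L.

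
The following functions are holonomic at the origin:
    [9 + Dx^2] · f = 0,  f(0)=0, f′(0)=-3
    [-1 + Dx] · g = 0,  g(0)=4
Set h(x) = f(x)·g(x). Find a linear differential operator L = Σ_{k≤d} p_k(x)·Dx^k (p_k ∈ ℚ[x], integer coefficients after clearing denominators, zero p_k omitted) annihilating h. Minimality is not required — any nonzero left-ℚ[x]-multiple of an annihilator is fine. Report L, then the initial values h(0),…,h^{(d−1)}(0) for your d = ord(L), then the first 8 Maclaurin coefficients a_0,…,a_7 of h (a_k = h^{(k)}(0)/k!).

L = 10 - 2·Dx + Dx^2  (order 2).
h: a_k = 0, -12, -12, 12, 16, 2/5, -26/5, -166/105, …
ICs: h(0) = 0, h′(0) = -12.

f: a_k = 0, -3, 0, 9/2, 0, -81/40, 0, 243/560, …
g: a_k = 4, 4, 2, 2/3, 1/6, 1/30, 1/180, 1/1260, …
h₀=f·g: eliminate ⇒ L₀, order ≤ 2·1.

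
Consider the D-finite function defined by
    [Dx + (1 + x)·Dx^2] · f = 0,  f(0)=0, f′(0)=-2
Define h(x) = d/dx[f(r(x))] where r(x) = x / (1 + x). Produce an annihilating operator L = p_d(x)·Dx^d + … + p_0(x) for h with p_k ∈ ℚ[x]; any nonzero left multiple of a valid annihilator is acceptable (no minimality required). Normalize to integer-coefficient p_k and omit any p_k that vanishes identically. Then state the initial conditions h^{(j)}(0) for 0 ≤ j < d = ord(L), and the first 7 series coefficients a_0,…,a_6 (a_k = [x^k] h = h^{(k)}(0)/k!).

L = (3 + 4·x) + (1 + 3·x + 2·x^2)·Dx  (order 1).
h: a_k = -2, 6, -14, 30, -62, 126, -254, …
ICs: h(0) = -2.

f: a_k = 0, -2, 1, -2/3, 1/2, -2/5, 1/3, …
f∘r: x↦r, Dx↦Dx/r' in L_f ⇒ L₀.
Differentiate: ansatz ord ≤ ord L₀ ⇒ L.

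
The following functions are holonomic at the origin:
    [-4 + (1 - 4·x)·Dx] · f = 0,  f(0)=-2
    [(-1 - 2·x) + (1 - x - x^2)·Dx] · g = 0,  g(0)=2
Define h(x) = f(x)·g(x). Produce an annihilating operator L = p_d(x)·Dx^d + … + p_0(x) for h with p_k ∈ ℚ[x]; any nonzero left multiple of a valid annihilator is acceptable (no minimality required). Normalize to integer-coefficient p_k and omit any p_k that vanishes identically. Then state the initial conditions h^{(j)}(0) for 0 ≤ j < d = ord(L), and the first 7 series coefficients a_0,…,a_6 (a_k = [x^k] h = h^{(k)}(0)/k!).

f: a_k = -2, -8, -32, -128, -512, -2048, -8192, …
g: a_k = 2, 2, 4, 6, 10, 16, 26, …
h₀=f·g: eliminate ⇒ L₀, order ≤ 1·1.
L = (-5 + 6·x + 12·x^2) + (1 - 5·x + 3·x^2 + 4·x^3)·Dx  (order 1).
h: a_k = -4, -20, -88, -364, -1476, -5936, -23796, …
ICs: h(0) = -4.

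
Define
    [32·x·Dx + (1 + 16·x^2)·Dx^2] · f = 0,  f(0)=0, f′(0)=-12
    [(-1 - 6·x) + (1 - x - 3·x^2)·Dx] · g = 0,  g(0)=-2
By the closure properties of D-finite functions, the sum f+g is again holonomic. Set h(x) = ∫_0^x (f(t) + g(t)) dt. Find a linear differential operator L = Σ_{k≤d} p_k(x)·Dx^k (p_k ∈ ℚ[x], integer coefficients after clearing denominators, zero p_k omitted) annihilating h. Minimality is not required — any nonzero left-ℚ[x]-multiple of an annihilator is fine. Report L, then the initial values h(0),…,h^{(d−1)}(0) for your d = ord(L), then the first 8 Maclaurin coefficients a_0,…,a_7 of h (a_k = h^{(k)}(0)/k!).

f: a_k = 0, -12, 0, 64, 0, -3072/5, 0, 49152/7, …
g: a_k = -2, -2, -8, -14, -38, -80, -194, -434, …
Weyl lclm of L_f,L_g ⇒ L₀ (ord ≤ 3).
Integrate: L := L₀·Dx.
L = (128 - 512·x - 10560·x^2 - 25344·x^3 - 95904·x^4 - 41472·x^6)·Dx^2 + (-37 - 208·x + 206·x^2 - 1476·x^3 - 24336·x^4 - 66528·x^5 - 6912·x^6 - 41472·x^7)·Dx^3 + (4 + 21·x + 198·x^2 + 90·x^3 + 1775·x^4 - 4080·x^5 - 6336·x^6 - 2304·x^7 - 6912·x^8)·Dx^4  (order 4).
h: a_k = 0, -2, -7, -8/3, 25/2, -38/5, -1736/15, -194/7, …
ICs: h(0) = 0, h′(0) = -2, h′′(0) = -14, h′′′(0) = -16.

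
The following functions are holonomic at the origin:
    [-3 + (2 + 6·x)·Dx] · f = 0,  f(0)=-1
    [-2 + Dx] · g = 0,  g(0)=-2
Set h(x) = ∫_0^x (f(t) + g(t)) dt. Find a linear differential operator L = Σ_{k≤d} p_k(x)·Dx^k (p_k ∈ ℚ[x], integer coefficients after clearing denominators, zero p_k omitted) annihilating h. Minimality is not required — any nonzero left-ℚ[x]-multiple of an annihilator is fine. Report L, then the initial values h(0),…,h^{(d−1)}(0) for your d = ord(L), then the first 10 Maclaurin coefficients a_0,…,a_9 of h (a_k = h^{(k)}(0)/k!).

L = (42 + 72·x)·Dx + (-25 - 96·x - 144·x^2)·Dx^2 + (2 + 30·x + 72·x^2)·Dx^3  (order 3).
h: a_k = 0, -3, -11/4, -23/24, -209/192, 703/1920, -27563/23040, 680713/322560, -22766633/5160960, 886489663/92897280, …
ICs: h(0) = 0, h′(0) = -3, h′′(0) = -11/2.

f: a_k = -1, -3/2, 9/8, -27/16, 405/128, -1701/256, 15309/1024, -72171/2048, 2814669/32768, -14073345/65536, …
g: a_k = -2, -4, -4, -8/3, -4/3, -8/15, -8/45, -16/315, -4/315, -8/2835, …
Sum ⇒ L₀ = lclm(L_f,L_g) in ℚ(x)⟨Dx⟩.
h=∫₀ˣh₀: take L = L₀·Dx.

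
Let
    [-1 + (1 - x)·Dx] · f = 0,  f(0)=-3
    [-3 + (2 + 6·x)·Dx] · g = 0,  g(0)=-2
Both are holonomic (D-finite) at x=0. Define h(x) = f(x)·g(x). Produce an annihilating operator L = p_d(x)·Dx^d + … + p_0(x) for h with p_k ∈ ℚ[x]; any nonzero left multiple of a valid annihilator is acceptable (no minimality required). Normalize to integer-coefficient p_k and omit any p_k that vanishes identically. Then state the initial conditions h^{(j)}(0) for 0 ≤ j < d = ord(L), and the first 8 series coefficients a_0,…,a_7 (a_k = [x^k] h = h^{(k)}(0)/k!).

f: a_k = -3, -3, -3, -3, -3, -3, -3, -3, …
g: a_k = -2, -3, 9/4, -27/8, 405/64, -1701/128, 15309/512, -72171/1024, …
Product ⇒ symmetric product L₀, ord ≤ 1.
L = (5 + 3·x) + (-2 - 4·x + 6·x^2)·Dx  (order 1).
h: a_k = 6, 15, 33/4, 147/8, -39/64, 5025/128, -25827/512, 164859/1024, …
ICs: h(0) = 6.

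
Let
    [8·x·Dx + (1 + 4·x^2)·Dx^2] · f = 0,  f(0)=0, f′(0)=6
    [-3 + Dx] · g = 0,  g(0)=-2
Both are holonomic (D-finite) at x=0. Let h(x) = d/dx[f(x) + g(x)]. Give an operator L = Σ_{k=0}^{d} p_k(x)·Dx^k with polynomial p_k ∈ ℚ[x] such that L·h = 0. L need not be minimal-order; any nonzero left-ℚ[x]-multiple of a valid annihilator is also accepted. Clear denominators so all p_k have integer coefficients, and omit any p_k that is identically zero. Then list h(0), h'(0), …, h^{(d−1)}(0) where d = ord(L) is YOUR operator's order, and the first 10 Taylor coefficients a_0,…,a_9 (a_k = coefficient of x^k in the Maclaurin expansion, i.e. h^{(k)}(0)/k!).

f: a_k = 0, 6, 0, -8, 0, 96/5, 0, -384/7, 0, 512/3, …
g: a_k = -2, -6, -9, -9, -27/4, -81/20, -81/40, -243/280, -729/2240, -243/2240, …
h₀=f+g: left-lcm gives L₀, ord ≤ 3.
Differentiate: ansatz ord ≤ ord L₀ ⇒ L.
L = (24 - 72·x - 288·x^2 - 288·x^3) + (-17 + 24·x^2 - 144·x^4)·Dx + (3 + 8·x + 24·x^2 + 32·x^3 + 48·x^4)·Dx^2  (order 2).
h: a_k = 0, -18, -51, -27, 303/4, -243/20, -15603/40, -729/280, 3438453/2240, -729/2240, …
ICs: h(0) = 0, h′(0) = -18.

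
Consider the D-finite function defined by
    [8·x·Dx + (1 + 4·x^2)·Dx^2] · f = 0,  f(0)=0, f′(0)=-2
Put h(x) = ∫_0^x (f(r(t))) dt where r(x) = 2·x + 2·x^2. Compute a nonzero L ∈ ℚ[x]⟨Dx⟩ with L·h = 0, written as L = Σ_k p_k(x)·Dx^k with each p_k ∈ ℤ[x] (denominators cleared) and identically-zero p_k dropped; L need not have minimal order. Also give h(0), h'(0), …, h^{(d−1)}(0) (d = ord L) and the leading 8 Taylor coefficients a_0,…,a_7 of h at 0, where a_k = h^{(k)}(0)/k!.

L = (-2 + 32·x + 128·x^2 + 192·x^3 + 96·x^4)·Dx^2 + (1 + 2·x + 16·x^2 + 64·x^3 + 80·x^4 + 32·x^5)·Dx^3  (order 3).
h: a_k = 0, 0, -2, -4/3, 16/3, 64/5, -352/15, -3008/21, …
ICs: h(0) = 0, h′(0) = 0, h′′(0) = -4.

f: a_k = 0, -2, 0, 8/3, 0, -32/5, 0, 128/7, …
h₀=f(r): pull back L_f along r ⇒ L₀.
h=∫₀ˣh₀: take L = L₀·Dx.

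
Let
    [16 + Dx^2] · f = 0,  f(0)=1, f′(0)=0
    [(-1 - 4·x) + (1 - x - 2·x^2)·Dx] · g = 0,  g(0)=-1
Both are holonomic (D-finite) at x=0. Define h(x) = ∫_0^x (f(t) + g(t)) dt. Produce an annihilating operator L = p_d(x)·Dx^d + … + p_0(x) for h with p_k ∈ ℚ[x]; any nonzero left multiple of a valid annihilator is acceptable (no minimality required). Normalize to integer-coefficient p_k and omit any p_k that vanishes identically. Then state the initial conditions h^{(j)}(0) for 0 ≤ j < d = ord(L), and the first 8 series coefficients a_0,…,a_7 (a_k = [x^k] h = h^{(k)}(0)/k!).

f: a_k = 1, 0, -8, 0, 32/3, 0, -256/45, 0, …
g: a_k = -1, -1, -3, -5, -11, -21, -43, -85, …
h₀=f+g: left-lcm gives L₀, ord ≤ 3.
∫: right-multiply L₀ by Dx.
L = (-368 - 1408·x + 256·x^2 - 512·x^3 - 2560·x^4 - 2048·x^5)·Dx + (176 - 336·x - 384·x^2 + 1024·x^3 + 384·x^4 - 1536·x^5 - 1024·x^6)·Dx^2 + (-23 - 88·x + 16·x^2 - 32·x^3 - 160·x^4 - 128·x^5)·Dx^3 + (11 - 21·x - 24·x^2 + 64·x^3 + 24·x^4 - 96·x^5 - 64·x^6)·Dx^4  (order 4).
h: a_k = 0, 0, -1/2, -11/3, -5/4, -1/15, -7/2, -313/45, …
ICs: h(0) = 0, h′(0) = 0, h′′(0) = -1, h′′′(0) = -22.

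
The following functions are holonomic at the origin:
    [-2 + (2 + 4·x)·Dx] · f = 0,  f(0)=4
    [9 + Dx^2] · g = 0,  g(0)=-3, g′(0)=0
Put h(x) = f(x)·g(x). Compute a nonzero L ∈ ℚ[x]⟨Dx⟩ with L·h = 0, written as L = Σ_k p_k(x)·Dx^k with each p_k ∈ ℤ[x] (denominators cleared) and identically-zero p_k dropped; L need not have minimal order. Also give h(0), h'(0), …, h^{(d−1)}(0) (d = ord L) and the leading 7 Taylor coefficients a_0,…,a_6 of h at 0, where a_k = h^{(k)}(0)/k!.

f: a_k = 4, 4, -2, 2, -5/2, 7/2, -21/4, …
g: a_k = -3, 0, 27/2, 0, -81/8, 0, 243/80, …
Product ⇒ symmetric product L₀, ord ≤ 2.
L = (12 + 36·x + 36·x^2) + (-2 - 4·x)·Dx + (1 + 4·x + 4·x^2)·Dx^2  (order 2).
h: a_k = -12, -12, 60, 48, -60, -24, 72/5, …
ICs: h(0) = -12, h′(0) = -12.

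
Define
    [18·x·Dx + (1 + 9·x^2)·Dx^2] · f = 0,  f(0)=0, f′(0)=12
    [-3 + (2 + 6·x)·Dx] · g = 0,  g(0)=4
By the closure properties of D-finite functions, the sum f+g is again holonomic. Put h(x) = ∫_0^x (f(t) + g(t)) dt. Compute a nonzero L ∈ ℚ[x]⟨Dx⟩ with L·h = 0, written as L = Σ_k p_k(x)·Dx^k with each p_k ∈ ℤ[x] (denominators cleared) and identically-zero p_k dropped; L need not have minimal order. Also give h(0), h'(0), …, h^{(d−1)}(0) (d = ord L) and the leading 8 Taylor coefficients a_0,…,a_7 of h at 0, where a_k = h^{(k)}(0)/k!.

L = (-36 - 270·x + 972·x^2 + 1458·x^3)·Dx^2 + (-33 - 144·x + 270·x^2 + 3888·x^3 + 5103·x^4)·Dx^3 + (-2 + 18·x + 108·x^2 + 324·x^3 + 1134·x^4 + 1458·x^5)·Dx^4  (order 4).
h: a_k = 0, 4, 9, -3/2, -117/16, -81/32, 23571/640, -2187/256, …
ICs: h(0) = 0, h′(0) = 4, h′′(0) = 18, h′′′(0) = -9.

f: a_k = 0, 12, 0, -36, 0, 972/5, 0, -8748/7, …
g: a_k = 4, 6, -9/2, 27/4, -405/32, 1701/64, -15309/256, 72171/512, …
h₀=f+g: left-lcm gives L₀, ord ≤ 3.
Integrate: L := L₀·Dx.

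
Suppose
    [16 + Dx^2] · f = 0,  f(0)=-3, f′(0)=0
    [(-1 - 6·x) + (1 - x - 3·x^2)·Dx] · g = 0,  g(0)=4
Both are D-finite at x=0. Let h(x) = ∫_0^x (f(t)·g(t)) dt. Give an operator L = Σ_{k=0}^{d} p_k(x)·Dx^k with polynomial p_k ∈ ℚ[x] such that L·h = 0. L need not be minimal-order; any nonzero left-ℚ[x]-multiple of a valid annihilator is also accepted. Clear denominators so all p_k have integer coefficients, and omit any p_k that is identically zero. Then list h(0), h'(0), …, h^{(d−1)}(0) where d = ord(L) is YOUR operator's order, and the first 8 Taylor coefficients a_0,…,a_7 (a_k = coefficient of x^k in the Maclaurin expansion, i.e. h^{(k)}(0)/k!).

f: a_k = -3, 0, 24, 0, -32, 0, 256/15, 0, …
g: a_k = 4, 4, 16, 28, 76, 160, 388, 868, …
h₀=f·g: eliminate ⇒ L₀, order ≤ 2·1.
Integrate: L := L₀·Dx.
L = (-10 + 16·x + 48·x^2)·Dx + (2 + 12·x)·Dx^2 + (-1 + x + 3·x^2)·Dx^3  (order 3).
h: a_k = 0, -12, -6, 16, 3, 28/5, 32/3, 3244/105, …
ICs: h(0) = 0, h′(0) = -12, h′′(0) = -12.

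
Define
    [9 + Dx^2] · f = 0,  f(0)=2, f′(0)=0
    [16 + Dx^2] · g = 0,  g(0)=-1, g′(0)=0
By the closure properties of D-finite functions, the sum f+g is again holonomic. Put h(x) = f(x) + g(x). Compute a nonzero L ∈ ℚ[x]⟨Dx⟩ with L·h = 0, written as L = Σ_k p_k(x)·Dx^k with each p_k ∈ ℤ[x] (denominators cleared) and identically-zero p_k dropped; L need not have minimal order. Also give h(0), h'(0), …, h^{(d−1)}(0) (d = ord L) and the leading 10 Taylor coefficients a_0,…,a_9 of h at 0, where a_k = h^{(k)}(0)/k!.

f: a_k = 2, 0, -9, 0, 27/4, 0, -81/40, 0, 729/2240, 0, …
g: a_k = -1, 0, 8, 0, -32/3, 0, 256/45, 0, -512/315, 0, …
f+g: L₀ = lclm(L_f,L_g), ord ≤ 2+2.
L = 144 + 25·Dx^2 + Dx^4  (order 4).
h: a_k = 1, 0, -1, 0, -47/12, 0, 1319/360, 0, -26207/20160, 0, …
ICs: h(0) = 1, h′(0) = 0, h′′(0) = -2, h′′′(0) = 0.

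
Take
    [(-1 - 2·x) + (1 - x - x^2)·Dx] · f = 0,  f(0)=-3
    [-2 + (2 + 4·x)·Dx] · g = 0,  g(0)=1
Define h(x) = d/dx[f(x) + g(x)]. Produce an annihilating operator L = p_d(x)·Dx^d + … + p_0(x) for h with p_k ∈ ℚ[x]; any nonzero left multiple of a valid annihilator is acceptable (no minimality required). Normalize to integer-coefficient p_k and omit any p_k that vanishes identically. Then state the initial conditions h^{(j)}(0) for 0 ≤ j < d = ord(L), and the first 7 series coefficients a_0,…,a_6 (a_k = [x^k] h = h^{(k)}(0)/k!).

f: a_k = -3, -3, -6, -9, -15, -24, -39, …
g: a_k = 1, 1, -1/2, 1/2, -5/8, 7/8, -21/16, …
Weyl lclm of L_f,L_g ⇒ L₀ (ord ≤ 2).
h=h₀': d/dx-closure on L₀ ⇒ L.
L = (-6 - 18·x - 24·x^2 - 12·x^3 - 6·x^4) + (-3 - 24·x - 63·x^2 - 72·x^3 - 45·x^4 - 18·x^5)·Dx + (1 + 4·x + 3·x^2 - 6·x^3 - 13·x^4 - 12·x^5 - 4·x^6)·Dx^2  (order 2).
h: a_k = -2, -13, -51/2, -125/2, -925/8, -1935/8, -6825/16, …
ICs: h(0) = -2, h′(0) = -13.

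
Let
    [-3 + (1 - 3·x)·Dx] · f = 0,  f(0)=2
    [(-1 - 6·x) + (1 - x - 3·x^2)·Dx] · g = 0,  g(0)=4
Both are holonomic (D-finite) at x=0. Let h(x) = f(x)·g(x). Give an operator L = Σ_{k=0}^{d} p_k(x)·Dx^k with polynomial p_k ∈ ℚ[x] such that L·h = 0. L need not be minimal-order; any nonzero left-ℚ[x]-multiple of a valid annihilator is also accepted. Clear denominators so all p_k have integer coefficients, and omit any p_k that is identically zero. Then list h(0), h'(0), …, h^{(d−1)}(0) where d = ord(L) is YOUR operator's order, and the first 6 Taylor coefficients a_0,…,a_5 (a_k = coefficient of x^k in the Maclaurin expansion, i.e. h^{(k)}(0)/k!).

f: a_k = 2, 6, 18, 54, 162, 486, …
g: a_k = 4, 4, 16, 28, 76, 160, …
f·g: L₀ = L_f ⊗_s L_g, ord ≤ 1·1.
L = (-4 + 27·x^2) + (1 - 4·x + 9·x^3)·Dx  (order 1).
h: a_k = 8, 32, 128, 440, 1472, 4736, …
ICs: h(0) = 8.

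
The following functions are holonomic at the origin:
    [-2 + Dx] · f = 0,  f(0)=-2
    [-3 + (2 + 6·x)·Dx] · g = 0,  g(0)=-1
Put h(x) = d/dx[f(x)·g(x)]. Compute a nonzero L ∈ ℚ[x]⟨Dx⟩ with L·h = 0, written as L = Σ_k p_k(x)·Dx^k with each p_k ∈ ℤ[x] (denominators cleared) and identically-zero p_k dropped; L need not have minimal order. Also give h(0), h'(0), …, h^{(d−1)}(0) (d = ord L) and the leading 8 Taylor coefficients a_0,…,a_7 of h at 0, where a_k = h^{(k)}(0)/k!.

f: a_k = -2, -4, -4, -8/3, -4/3, -8/15, -8/45, -16/315, …
g: a_k = -1, -3/2, 9/8, -27/16, 405/128, -1701/256, 15309/1024, -72171/2048, …
h₀=f·g: eliminate ⇒ L₀, order ≤ 1·1.
h₀' ⇒ L via d/dx closure of L₀.
L = (31 + 168·x + 144·x^2) + (-14 - 66·x - 72·x^2)·Dx  (order 1).
h: a_k = 7, 31/2, 181/8, 241/48, 13279/384, -276497/3840, 9930589/46080, -56288873/92160, …
ICs: h(0) = 7.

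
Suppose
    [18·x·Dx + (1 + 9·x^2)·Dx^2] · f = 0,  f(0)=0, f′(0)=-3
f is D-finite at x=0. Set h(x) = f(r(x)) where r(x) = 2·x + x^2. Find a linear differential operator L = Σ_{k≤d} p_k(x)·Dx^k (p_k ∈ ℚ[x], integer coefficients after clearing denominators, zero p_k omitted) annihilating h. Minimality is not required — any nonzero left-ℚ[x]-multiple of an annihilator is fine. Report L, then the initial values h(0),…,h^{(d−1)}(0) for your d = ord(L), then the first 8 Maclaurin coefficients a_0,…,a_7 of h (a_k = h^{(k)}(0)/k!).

L = (-1 + 72·x + 144·x^2 + 108·x^3 + 27·x^4)·Dx + (1 + x + 36·x^2 + 72·x^3 + 45·x^4 + 9·x^5)·Dx^2  (order 2).
h: a_k = 0, -6, -3, 72, 108, -7506/5, -3879, 252720/7, …
ICs: h(0) = 0, h′(0) = -6.

f: a_k = 0, -3, 0, 9, 0, -243/5, 0, 2187/7, …
Substitute x→r, Dx→(1/r')Dx; clear ⇒ L₀.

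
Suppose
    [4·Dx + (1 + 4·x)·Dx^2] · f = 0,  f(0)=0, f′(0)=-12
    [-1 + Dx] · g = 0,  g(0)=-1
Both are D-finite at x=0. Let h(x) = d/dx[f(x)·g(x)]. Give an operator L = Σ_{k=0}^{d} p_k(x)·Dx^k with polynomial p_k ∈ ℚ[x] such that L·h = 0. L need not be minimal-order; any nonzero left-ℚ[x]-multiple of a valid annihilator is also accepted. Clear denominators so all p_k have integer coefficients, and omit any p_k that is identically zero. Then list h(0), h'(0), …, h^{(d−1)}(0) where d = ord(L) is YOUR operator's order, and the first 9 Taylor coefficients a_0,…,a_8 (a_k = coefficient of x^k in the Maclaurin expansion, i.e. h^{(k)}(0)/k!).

L = (25 - 24·x + 16·x^2) + (-22 + 32·x - 32·x^2)·Dx + (-3 - 8·x + 16·x^2)·Dx^2  (order 2).
h: a_k = 12, -24, 138, -552, 4509/2, -9119, 2205587/60, -2218006/15, 665269331/1120, …
ICs: h(0) = 12, h′(0) = -24.

f: a_k = 0, -12, 24, -64, 192, -3072/5, 2048, -49152/7, 24576, …
g: a_k = -1, -1, -1/2, -1/6, -1/24, -1/120, -1/720, -1/5040, -1/40320, …
Sym-product of L_f,L_g gives L₀ (≤ ord 2).
h=h₀': d/dx-closure on L₀ ⇒ L.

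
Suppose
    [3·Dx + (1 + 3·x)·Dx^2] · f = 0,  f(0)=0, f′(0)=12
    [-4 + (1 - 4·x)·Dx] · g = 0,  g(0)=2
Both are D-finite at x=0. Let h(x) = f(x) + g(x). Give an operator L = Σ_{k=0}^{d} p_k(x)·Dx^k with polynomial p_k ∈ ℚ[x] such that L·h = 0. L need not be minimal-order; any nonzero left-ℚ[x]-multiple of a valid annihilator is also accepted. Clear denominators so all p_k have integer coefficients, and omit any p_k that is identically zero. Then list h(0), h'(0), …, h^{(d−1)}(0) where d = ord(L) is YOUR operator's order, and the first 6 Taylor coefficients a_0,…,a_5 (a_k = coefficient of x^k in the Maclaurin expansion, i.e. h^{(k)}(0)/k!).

f: a_k = 0, 12, -18, 36, -81, 972/5, …
g: a_k = 2, 8, 32, 128, 512, 2048, …
h₀=f+g: left-lcm gives L₀, ord ≤ 3.
L = (-432 - 288·x)·Dx + (-78 - 720·x - 576·x^2)·Dx^2 + (11 + x - 144·x^2 - 144·x^3)·Dx^3  (order 3).
h: a_k = 2, 20, 14, 164, 431, 11212/5, …
ICs: h(0) = 2, h′(0) = 20, h′′(0) = 28.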